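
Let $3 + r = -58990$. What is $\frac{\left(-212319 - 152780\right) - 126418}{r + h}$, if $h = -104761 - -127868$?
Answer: $\frac{163839}{11962} \approx 13.697$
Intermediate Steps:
$r = -58993$ ($r = -3 - 58990 = -58993$)
$h = 23107$ ($h = -104761 + 127868 = 23107$)
$\frac{\left(-212319 - 152780\right) - 126418}{r + h} = \frac{\left(-212319 - 152780\right) - 126418}{-58993 + 23107} = \frac{\left(-212319 - 152780\right) - 126418}{-35886} = \left(-365099 - 126418\right) \left(- \frac{1}{35886}\right) = \left(-491517\right) \left(- \frac{1}{35886}\right) = \frac{163839}{11962}$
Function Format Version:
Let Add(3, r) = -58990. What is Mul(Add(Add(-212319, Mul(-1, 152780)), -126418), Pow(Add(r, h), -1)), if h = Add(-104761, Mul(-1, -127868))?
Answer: Rational(163839, 11962) ≈ 13.697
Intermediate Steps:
r = -58993 (r = Add(-3, -58990) = -58993)
h = 23107 (h = Add(-104761, 127868) = 23107)
Mul(Add(Add(-212319, Mul(-1, 152780)), -126418), Pow(Add(r, h), -1)) = Mul(Add(Add(-212319, Mul(-1, 152780)), -126418), Pow(Add(-58993, 23107), -1)) = Mul(Add(Add(-212319, -152780), -126418), Pow(-35886, -1)) = Mul(Add(-365099, -126418), Rational(-1, 35886)) = Mul(-491517, Rational(-1, 35886)) = Rational(163839, 11962)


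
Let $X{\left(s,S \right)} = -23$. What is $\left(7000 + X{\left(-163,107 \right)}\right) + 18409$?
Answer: $25386$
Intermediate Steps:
$\left(7000 + X{\left(-163,107 \right)}\right) + 18409 = \left(7000 - 23\right) + 18409 = 6977 + 18409 = 25386$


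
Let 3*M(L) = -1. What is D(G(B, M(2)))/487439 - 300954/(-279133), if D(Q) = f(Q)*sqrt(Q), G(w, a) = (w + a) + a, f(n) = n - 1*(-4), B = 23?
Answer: 300954/279133 + 79*sqrt(201)/4386951 ≈ 1.0784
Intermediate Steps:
M(L) = -1/3 (M(L) = (1/3)*(-1) = -1/3)
f(n) = 4 + n (f(n) = n + 4 = 4 + n)
G(w, a) = w + 2*a (G(w, a) = (a + w) + a = w + 2*a)
D(Q) = sqrt(Q)*(4 + Q) (D(Q) = (4 + Q)*sqrt(Q) = sqrt(Q)*(4 + Q))
D(G(B, M(2)))/487439 - 300954/(-279133) = (sqrt(23 + 2*(-1/3))*(4 + (23 + 2*(-1/3))))/487439 - 300954/(-279133) = (sqrt(23 - 2/3)*(4 + (23 - 2/3)))*(1/487439) - 300954*(-1/279133) = (sqrt(67/3)*(4 + 67/3))*(1/487439) + 300954/279133 = ((sqrt(201)/3)*(79/3))*(1/487439) + 300954/279133 = (79*sqrt(201)/9)*(1/487439) + 300954/279133 = 79*sqrt(201)/4386951 + 300954/279133 = 300954/279133 + 79*sqrt(201)/4386951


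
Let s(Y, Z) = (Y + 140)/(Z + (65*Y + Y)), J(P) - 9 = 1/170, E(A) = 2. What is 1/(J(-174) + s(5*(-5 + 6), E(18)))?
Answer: 28220/266471 ≈ 0.10590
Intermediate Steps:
J(P) = 1531/170 (J(P) = 9 + 1/170 = 1531/170)
s(Y, Z) = (140 + Y)/(Z + 66*Y)
1/(J(-174) + s(5*(-5 + 6), E(18))) = 1/(1531/170 + (140 + 5*(-5 + 6))/(2 + 66*(5*(-5 + 6)))) = 1/(1531/170 + (140 + 5*1)/(2 + 66*(5*1))) = 1/(1531/170 + (140 + 5)/(2 + 66*5)) = 1/(1531/170 + 145/(2 + 330)) = 1/(1531/170 + 145/332) = 1/(266471/28220) = 28220/266471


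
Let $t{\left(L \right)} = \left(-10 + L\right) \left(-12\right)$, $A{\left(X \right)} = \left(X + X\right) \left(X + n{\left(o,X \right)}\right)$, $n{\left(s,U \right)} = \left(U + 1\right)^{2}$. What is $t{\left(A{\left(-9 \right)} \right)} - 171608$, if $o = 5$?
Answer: $-159608$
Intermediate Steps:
$n{\left(s,U \right)} = \left(1 + U\right)^{2}$
$A{\left(X \right)} = 2 X \left(X + \left(1 + X\right)^{2}\right)$ ($A{\left(X \right)} = \left(X + X\right) \left(X + \left(1 + X\right)^{2}\right) = 2 X \left(X + \left(1 + X\right)^{2}\right)$)
$t{\left(L \right)} = 120 - 12 L$
$t{\left(A{\left(-9 \right)} \right)} - 171608 = \left(120 - 12 \cdot 2 \left(-9\right) \left(-9 + \left(1 - 9\right)^{2}\right)\right) - 171608 = \left(120 - 12 \cdot 2 \left(-9\right) \left(-9 + \left(-8\right)^{2}\right)\right) - 171608 = \left(120 - 12 \cdot 2 \left(-9\right) \left(-9 + 64\right)\right) - 171608 = \left(120 - 12 \cdot 2 \left(-9\right) 55\right) - 171608 = \left(120 - -11880\right) - 171608 = \left(120 + 11880\right) - 171608 = 12000 - 171608 = -159608$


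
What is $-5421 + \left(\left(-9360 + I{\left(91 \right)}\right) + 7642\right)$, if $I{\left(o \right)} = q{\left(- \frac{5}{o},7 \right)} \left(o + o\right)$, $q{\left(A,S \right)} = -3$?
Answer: $-7685$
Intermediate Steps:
$I{\left(o \right)} = - 6 o$ ($I{\left(o \right)} = - 3 \left(o + o\right) = - 3 \cdot 2 o = - 6 o$)
$-5421 + \left(\left(-9360 + I{\left(91 \right)}\right) + 7642\right) = -5421 + \left(\left(-9360 - 546\right) + 7642\right) = -5421 + \left(-9906 + 7642\right) = -5421 - 2264 = -7685$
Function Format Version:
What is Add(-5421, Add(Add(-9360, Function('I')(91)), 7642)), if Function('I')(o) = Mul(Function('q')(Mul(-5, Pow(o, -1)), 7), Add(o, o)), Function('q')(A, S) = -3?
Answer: -7685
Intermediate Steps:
Function('I')(o) = Mul(-6, o) (Function('I')(o) = Mul(-3, Add(o, o)) = Mul(-3, Mul(2, o)) = Mul(-6, o))
Add(-5421, Add(Add(-9360, Function('I')(91)), 7642)) = Add(-5421, Add(Add(-9360, Mul(-6, 91)), 7642)) = Add(-5421, Add(Add(-9360, -546), 7642)) = Add(-5421, Add(-9906, 7642)) = Add(-5421, -2264) = -7685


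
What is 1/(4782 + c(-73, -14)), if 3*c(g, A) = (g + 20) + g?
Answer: 1/4740 ≈ 0.00021097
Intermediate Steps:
c(g, A) = 20/3 + 2*g/3 (c(g, A) = ((g + 20) + g)/3 = ((20 + g) + g)/3 = (20 + 2*g)/3 = 20/3 + 2*g/3)
1/(4782 + c(-73, -14)) = 1/(4782 + (20/3 + (2/3)*(-73))) = 1/(4782 + (20/3 - 146/3)) = 1/(4782 - 42) = 1/4740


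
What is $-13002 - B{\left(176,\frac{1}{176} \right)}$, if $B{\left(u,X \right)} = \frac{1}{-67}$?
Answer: $- \frac{871133}{67} \approx -13002.0$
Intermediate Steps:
$B{\left(u,X \right)} = - \frac{1}{67}$
$-13002 - B{\left(176,\frac{1}{176} \right)} = -13002 - - \frac{1}{67} = -13002 + \frac{1}{67} = - \frac{871133}{67}$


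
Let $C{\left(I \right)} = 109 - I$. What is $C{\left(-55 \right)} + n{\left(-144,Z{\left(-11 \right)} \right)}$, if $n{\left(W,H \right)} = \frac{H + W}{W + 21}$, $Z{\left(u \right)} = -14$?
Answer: $\frac{20330}{123} \approx 165.28$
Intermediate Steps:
$n{\left(W,H \right)} = \frac{H + W}{21 + W}$
$C{\left(-55 \right)} + n{\left(-144,Z{\left(-11 \right)} \right)} = \left(109 - -55\right) + \frac{-14 - 144}{21 - 144} = \left(109 + 55\right) + \frac{1}{-123} \left(-158\right) = 164 - - \frac{158}{123} = 164 + \frac{158}{123} = \frac{20330}{123}$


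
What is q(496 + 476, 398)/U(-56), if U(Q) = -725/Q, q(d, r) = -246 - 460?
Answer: -39536/725 ≈ -54.532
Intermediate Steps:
q(d, r) = -706
q(496 + 476, 398)/U(-56) = -706/((-725/(-56))) = -706/((-725*(-1/56))) = -706/725/56 = -706*56/725 = -39536/725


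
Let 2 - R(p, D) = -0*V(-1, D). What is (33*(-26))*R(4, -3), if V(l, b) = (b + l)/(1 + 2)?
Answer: -1716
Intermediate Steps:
V(l, b) = b/3 + l/3 (V(l, b) = (b + l)/3 = (b + l)*(⅓) = b/3 + l/3)
R(p, D) = 2 (R(p, D) = 2 - (-1)*0*(D/3 + (⅓)*(-1)) = 2 - (-1)*0*(D/3 - ⅓) = 2 - (-1)*0*(-⅓ + D/3) = 2 - (-1)*0 = 2 - 1*0 = 2 + 0 = 2)
(33*(-26))*R(4, -3) = (33*(-26))*2 = -858*2 = -1716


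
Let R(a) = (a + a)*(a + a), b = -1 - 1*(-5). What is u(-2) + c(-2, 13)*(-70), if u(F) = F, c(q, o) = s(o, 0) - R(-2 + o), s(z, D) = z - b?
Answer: 33248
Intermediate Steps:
b = 4 (b = -1 + 5 = 4)
R(a) = 4*a**2 (R(a) = (2*a)*(2*a) = 4*a**2)
s(z, D) = -4 + z (s(z, D) = z - 1*4 = z - 4 = -4 + z)
c(q, o) = -4 + o - 4*(-2 + o)**2 (c(q, o) = (-4 + o) - 4*(-2 + o)**2 = -4 + o - 4*(-2 + o)**2)
u(-2) + c(-2, 13)*(-70) = -2 + (-4 + 13 - 4*(-2 + 13)**2)*(-70) = -2 + (-4 + 13 - 4*11**2)*(-70) = -2 + (-4 + 13 - 4*121)*(-70) = -2 + (-4 + 13 - 484)*(-70) = -2 - 475*(-70) = -2 + 33250 = 33248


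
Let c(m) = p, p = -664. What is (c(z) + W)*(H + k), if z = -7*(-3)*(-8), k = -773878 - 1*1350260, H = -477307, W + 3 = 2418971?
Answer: -6291084849280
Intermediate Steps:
W = 2418968 (W = -3 + 2418971 = 2418968)
k = -2124138 (k = -773878 - 1350260 = -2124138)
z = -168 (z = 21*(-8) = -168)
c(m) = -664
(c(z) + W)*(H + k) = (-664 + 2418968)*(-477307 - 2124138) = 2418304*(-2601445) = -6291084849280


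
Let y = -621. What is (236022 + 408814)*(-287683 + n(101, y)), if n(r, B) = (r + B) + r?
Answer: -185778541272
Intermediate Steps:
n(r, B) = B + 2*r (n(r, B) = (B + r) + r = B + 2*r)
(236022 + 408814)*(-287683 + n(101, y)) = (236022 + 408814)*(-287683 + (-621 + 2*101)) = 644836*(-287683 + (-621 + 202)) = 644836*(-287683 - 419) = 644836*(-288102) = -185778541272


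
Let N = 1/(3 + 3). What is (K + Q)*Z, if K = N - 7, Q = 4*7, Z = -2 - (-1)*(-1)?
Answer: -127/2 ≈ -63.500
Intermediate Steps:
N = ⅙ (N = 1/6 = ⅙ ≈ 0.16667)
Z = -3 (Z = -2 - 1*1 = -2 - 1 = -3)
Q = 28
K = -41/6 (K = ⅙ - 7 = -41/6 ≈ -6.8333)
(K + Q)*Z = (-41/6 + 28)*(-3) = (127/6)*(-3) = -127/2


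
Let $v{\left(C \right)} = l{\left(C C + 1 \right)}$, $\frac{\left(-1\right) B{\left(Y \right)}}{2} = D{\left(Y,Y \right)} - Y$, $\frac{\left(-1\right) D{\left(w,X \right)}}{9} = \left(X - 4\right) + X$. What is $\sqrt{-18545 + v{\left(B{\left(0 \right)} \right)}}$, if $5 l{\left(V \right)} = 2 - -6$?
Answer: $\frac{i \sqrt{463585}}{5} \approx 136.17 i$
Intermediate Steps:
$D{\left(w,X \right)} = 36 - 18 X$ ($D{\left(w,X \right)} = - 9 \left(\left(X - 4\right) + X\right) = - 9 \left(\left(-4 + X\right) + X\right) = - 9 \left(-4 + 2 X\right) = 36 - 18 X$)
$B{\left(Y \right)} = -72 + 38 Y$ ($B{\left(Y \right)} = - 2 \left(\left(36 - 18 Y\right) - Y\right) = - 2 \left(36 - 19 Y\right) = -72 + 38 Y$)
$l{\left(V \right)} = \frac{8}{5}$ ($l{\left(V \right)} = \frac{2 - -6}{5} = \frac{2 + 6}{5} = \frac{1}{5} \cdot 8 = \frac{8}{5}$)
$v{\left(C \right)} = \frac{8}{5}$
$\sqrt{-18545 + v{\left(B{\left(0 \right)} \right)}} = \sqrt{-18545 + \frac{8}{5}} = \sqrt{- \frac{92717}{5}} = \frac{i \sqrt{463585}}{5}$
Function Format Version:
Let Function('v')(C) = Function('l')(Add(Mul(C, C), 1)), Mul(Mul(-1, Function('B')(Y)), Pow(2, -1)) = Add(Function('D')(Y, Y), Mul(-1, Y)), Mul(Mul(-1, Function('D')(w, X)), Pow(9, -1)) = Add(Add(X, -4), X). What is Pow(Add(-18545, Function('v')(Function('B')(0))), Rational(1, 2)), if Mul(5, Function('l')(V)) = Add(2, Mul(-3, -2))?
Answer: Mul(Rational(1, 5), I, Pow(463585, Rational(1, 2))) ≈ Mul(136.17, I)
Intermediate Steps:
Function('D')(w, X) = Add(36, Mul(-18, X)) (Function('D')(w, X) = Mul(-9, Add(Add(X, -4), X)) = Mul(-9, Add(Add(-4, X), X)) = Mul(-9, Add(-4, Mul(2, X))) = Add(36, Mul(-18, X)))
Function('B')(Y) = Add(-72, Mul(38, Y)) (Function('B')(Y) = Mul(-2, Add(Add(36, Mul(-18, Y)), Mul(-1, Y))) = Mul(-2, Add(36, Mul(-19, Y))) = Add(-72, Mul(38, Y)))
Function('l')(V) = Rational(8, 5) (Function('l')(V) = Mul(Rational(1, 5), Add(2, Mul(-3, -2))) = Mul(Rational(1, 5), Add(2, 6)) = Mul(Rational(1, 5), 8) = Rational(8, 5))
Function('v')(C) = Rational(8, 5)
Pow(Add(-18545, Function('v')(Function('B')(0))), Rational(1, 2)) = Pow(Add(-18545, Rational(8, 5)), Rational(1, 2)) = Pow(Rational(-92717, 5), Rational(1, 2)) = Mul(Rational(1, 5), I, Pow(463585, Rational(1, 2)))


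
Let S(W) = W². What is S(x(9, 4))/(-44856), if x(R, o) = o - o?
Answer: 0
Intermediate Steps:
x(R, o) = 0
S(x(9, 4))/(-44856) = 0²/(-44856) = 0*(-1/44856) = 0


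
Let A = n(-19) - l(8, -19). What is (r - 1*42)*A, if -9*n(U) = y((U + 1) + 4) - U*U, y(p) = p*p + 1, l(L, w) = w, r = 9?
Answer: -3685/3 ≈ -1228.3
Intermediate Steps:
y(p) = 1 + p**2 (y(p) = p**2 + 1 = 1 + p**2)
n(U) = -1/9 - (5 + U)**2/9 + U**2/9 (n(U) = -((1 + ((U + 1) + 4)**2) - U*U)/9 = -((1 + ((1 + U) + 4)**2) - U**2)/9 = -((1 + (5 + U)**2) - U**2)/9 = -(1 + (5 + U)**2 - U**2)/9 = -1/9 - (5 + U)**2/9 + U**2/9)
A = 335/9 (A = (-26/9 - 10/9*(-19)) - 1*(-19) = (-26/9 + 190/9) + 19 = 164/9 + 19 = 335/9 ≈ 37.222)
(r - 1*42)*A = (9 - 1*42)*(335/9) = (9 - 42)*(335/9) = -33*335/9 = -3685/3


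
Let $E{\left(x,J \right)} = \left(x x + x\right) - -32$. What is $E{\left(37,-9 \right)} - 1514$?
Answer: $-76$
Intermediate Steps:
$E{\left(x,J \right)} = 32 + x + x^{2}$ ($E{\left(x,J \right)} = \left(x^{2} + x\right) + 32 = \left(x + x^{2}\right) + 32 = 32 + x + x^{2}$)
$E{\left(37,-9 \right)} - 1514 = \left(32 + 37 + 37^{2}\right) - 1514 = \left(32 + 37 + 1369\right) - 1514 = 1438 - 1514 = -76$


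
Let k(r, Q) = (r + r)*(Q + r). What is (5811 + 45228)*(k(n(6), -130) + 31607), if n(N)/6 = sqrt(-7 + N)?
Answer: 1609514865 - 79620840*I ≈ 1.6095e+9 - 7.9621e+7*I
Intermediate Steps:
n(N) = 6*sqrt(-7 + N)
k(r, Q) = 2*r*(Q + r) (k(r, Q) = (2*r)*(Q + r) = 2*r*(Q + r))
(5811 + 45228)*(k(n(6), -130) + 31607) = (5811 + 45228)*(2*(6*sqrt(-7 + 6))*(-130 + 6*sqrt(-7 + 6)) + 31607) = 51039*(2*(6*sqrt(-1))*(-130 + 6*sqrt(-1)) + 31607) = 51039*(2*(6*I)*(-130 + 6*I) + 31607) = 51039*(12*I*(-130 + 6*I) + 31607) = 51039*(31607 + 12*I*(-130 + 6*I)) = 1613189673 + 612468*I*(-130 + 6*I)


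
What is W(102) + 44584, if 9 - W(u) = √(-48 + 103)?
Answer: 44593 - √55 ≈ 44586.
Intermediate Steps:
W(u) = 9 - √55 (W(u) = 9 - √(-48 + 103) = 9 - √55)
W(102) + 44584 = (9 - √55) + 44584 = 44593 - √55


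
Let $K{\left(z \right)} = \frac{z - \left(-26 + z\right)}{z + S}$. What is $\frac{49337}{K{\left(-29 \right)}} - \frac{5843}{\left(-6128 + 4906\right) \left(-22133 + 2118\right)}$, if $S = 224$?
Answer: $\frac{4525127349116}{12229165} \approx 3.7003 \cdot 10^{5}$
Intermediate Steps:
$K{\left(z \right)} = \frac{26}{224 + z}$ ($K{\left(z \right)} = \frac{z - \left(-26 + z\right)}{z + 224} = \frac{26}{224 + z}$)
$\frac{49337}{K{\left(-29 \right)}} - \frac{5843}{\left(-6128 + 4906\right) \left(-22133 + 2118\right)} = \frac{49337}{26 \frac{1}{224 - 29}} - \frac{5843}{\left(-6128 + 4906\right) \left(-22133 + 2118\right)} = \frac{49337}{26 \cdot \frac{1}{195}} - \frac{5843}{\left(-1222\right) \left(-20015\right)} = \frac{49337}{26 \cdot \frac{1}{195}} - \frac{5843}{24458330} = \frac{49337}{\frac{2}{15}} - \frac{5843}{24458330} = 49337 \cdot \frac{15}{2} - \frac{5843}{24458330} = \frac{740055}{2} - \frac{5843}{24458330} = \frac{4525127349116}{12229165}$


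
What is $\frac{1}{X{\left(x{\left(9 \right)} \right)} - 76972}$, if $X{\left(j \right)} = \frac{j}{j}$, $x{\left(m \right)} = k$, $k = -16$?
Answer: $- \frac{1}{76971} \approx -1.2992 \cdot 10^{-5}$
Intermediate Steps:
$x{\left(m \right)} = -16$
$X{\left(j \right)} = 1$
$\frac{1}{X{\left(x{\left(9 \right)} \right)} - 76972} = \frac{1}{1 - 76972} = \frac{1}{-76971} = - \frac{1}{76971}$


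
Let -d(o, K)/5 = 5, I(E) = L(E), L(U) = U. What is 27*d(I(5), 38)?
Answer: -675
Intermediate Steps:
I(E) = E
d(o, K) = -25 (d(o, K) = -5*5 = -25)
27*d(I(5), 38) = 27*(-25) = -675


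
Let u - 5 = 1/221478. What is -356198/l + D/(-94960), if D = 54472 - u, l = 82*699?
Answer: -272761242606893/40182881111328 ≈ -6.7880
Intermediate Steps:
u = 1107391/221478 (u = 5 + 1/221478 = 1107391/221478 ≈ 5.0000)
l = 57318
D = 12063242225/221478 (D = 54472 - 1*1107391/221478 = 54472 - 1107391/221478 = 12063242225/221478 ≈ 54467.)
-356198/l + D/(-94960) = -356198/57318 + (12063242225/221478)/(-94960) = -356198*1/57318 + (12063242225/221478)*(-1/94960) = -178099/28659 - 2412648445/4206310176 = -272761242606893/40182881111328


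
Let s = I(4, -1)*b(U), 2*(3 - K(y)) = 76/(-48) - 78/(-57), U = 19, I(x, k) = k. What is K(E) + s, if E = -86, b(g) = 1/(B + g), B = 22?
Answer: 57641/18696 ≈ 3.0831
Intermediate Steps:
b(g) = 1/(22 + g)
K(y) = 1417/456 (K(y) = 3 - (76/(-48) - 78/(-57))/2 = 3 - (76*(-1/48) - 78*(-1/57))/2 = 3 - (-19/12 + 26/19)/2 = 3 - ½*(-49/228) = 3 + 49/456 = 1417/456)
s = -1/41 (s = -1/(22 + 19) = -1/41 ≈ -0.024390)
K(E) + s = 1417/456 - 1/41 = 57641/18696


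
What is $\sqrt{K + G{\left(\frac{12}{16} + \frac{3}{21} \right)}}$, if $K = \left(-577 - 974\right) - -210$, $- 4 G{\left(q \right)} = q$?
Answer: $\frac{i \sqrt{1051519}}{28} \approx 36.623 i$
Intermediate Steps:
$G{\left(q \right)} = - \frac{q}{4}$
$K = -1341$ ($K = -1551 + 210 = -1341$)
$\sqrt{K + G{\left(\frac{12}{16} + \frac{3}{21} \right)}} = \sqrt{-1341 - \frac{\frac{12}{16} + \frac{3}{21}}{4}} = \sqrt{-1341 - \frac{12 \cdot \frac{1}{16} + 3 \cdot \frac{1}{21}}{4}} = \sqrt{-1341 - \frac{\frac{3}{4} + \frac{1}{7}}{4}} = \sqrt{-1341 - \frac{25}{112}} = \sqrt{- \frac{150217}{112}} = \frac{i \sqrt{1051519}}{28}$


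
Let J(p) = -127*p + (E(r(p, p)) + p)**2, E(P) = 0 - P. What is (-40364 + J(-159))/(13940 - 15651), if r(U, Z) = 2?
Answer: -5750/1711 ≈ -3.3606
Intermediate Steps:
E(P) = -P
J(p) = (-2 + p)**2 - 127*p (J(p) = -127*p + (-1*2 + p)**2 = -127*p + (-2 + p)**2 = (-2 + p)**2 - 127*p)
(-40364 + J(-159))/(13940 - 15651) = (-40364 + ((-2 - 159)**2 - 127*(-159)))/(13940 - 15651) = (-40364 + ((-161)**2 + 20193))/(-1711) = (-40364 + (25921 + 20193))*(-1/1711) = (-40364 + 46114)*(-1/1711) = 5750*(-1/1711) = -5750/1711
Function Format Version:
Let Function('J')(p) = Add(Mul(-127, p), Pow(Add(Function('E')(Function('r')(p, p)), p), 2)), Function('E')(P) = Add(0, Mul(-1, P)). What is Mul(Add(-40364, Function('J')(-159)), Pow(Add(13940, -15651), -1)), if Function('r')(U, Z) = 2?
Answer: Rational(-5750, 1711) ≈ -3.3606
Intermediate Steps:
Function('E')(P) = Mul(-1, P)
Function('J')(p) = Add(Pow(Add(-2, p), 2), Mul(-127, p)) (Function('J')(p) = Add(Mul(-127, p), Pow(Add(Mul(-1, 2), p), 2)) = Add(Mul(-127, p), Pow(Add(-2, p), 2)) = Add(Pow(Add(-2, p), 2), Mul(-127, p)))
Mul(Add(-40364, Function('J')(-159)), Pow(Add(13940, -15651), -1)) = Mul(Add(-40364, Add(Pow(Add(-2, -159), 2), Mul(-127, -159))), Pow(Add(13940, -15651), -1)) = Mul(Add(-40364, Add(Pow(-161, 2), 20193)), Pow(-1711, -1)) = Mul(Add(-40364, Add(25921, 20193)), Rational(-1, 1711)) = Mul(Add(-40364, 46114), Rational(-1, 1711)) = Mul(5750, Rational(-1, 1711)) = Rational(-5750, 1711)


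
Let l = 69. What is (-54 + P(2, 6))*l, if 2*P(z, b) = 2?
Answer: -3657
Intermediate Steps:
P(z, b) = 1 (P(z, b) = (½)*2 = 1)
(-54 + P(2, 6))*l = (-54 + 1)*69 = -53*69 = -3657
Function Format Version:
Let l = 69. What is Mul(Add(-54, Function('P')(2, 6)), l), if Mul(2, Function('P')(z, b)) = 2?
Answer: -3657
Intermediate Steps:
Function('P')(z, b) = 1 (Function('P')(z, b) = Mul(Rational(1, 2), 2) = 1)
Mul(Add(-54, Function('P')(2, 6)), l) = Mul(Add(-54, 1), 69) = Mul(-53, 69) = -3657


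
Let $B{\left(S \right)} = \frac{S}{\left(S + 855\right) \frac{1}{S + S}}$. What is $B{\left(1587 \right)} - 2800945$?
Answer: $- \frac{1139145092}{407} \approx -2.7989 \cdot 10^{6}$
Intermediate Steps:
$B{\left(S \right)} = \frac{2 S^{2}}{855 + S}$ ($B{\left(S \right)} = \frac{S}{\left(855 + S\right) \frac{1}{2 S}} = \frac{S}{\frac{1}{2} \frac{1}{S} \left(855 + S\right)} = S \frac{2 S}{855 + S} = \frac{2 S^{2}}{855 + S}$)
$B{\left(1587 \right)} - 2800945 = \frac{2 \cdot 1587^{2}}{855 + 1587} - 2800945 = 2 \cdot 2518569 \cdot \frac{1}{2442} - 2800945 = \frac{839523}{407} - 2800945 = - \frac{1139145092}{407}$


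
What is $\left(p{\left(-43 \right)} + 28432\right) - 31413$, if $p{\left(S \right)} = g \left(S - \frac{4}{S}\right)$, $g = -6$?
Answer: $- \frac{117113}{43} \approx -2723.6$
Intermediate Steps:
$p{\left(S \right)} = - 6 S + \frac{24}{S}$ ($p{\left(S \right)} = - 6 \left(S - \frac{4}{S}\right) = - 6 S + \frac{24}{S}$)
$\left(p{\left(-43 \right)} + 28432\right) - 31413 = \left(\left(\left(-6\right) \left(-43\right) + \frac{24}{-43}\right) + 28432\right) - 31413 = \left(\left(258 + 24 \left(- \frac{1}{43}\right)\right) + 28432\right) - 31413 = \left(\left(258 - \frac{24}{43}\right) + 28432\right) - 31413 = \left(\frac{11070}{43} + 28432\right) - 31413 = \frac{1233646}{43} - 31413 = - \frac{117113}{43}$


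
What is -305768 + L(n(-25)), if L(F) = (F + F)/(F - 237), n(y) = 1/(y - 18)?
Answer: -1558193727/5096 ≈ -3.0577e+5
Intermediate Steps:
n(y) = 1/(-18 + y)
L(F) = 2*F/(-237 + F) (L(F) = (2*F)/(-237 + F) = 2*F/(-237 + F))
-305768 + L(n(-25)) = -305768 + 2/((-18 - 25)*(-237 + 1/(-18 - 25))) = -305768 + 2/(-43*(-237 + 1/(-43))) = -305768 + 2*(-1/43)/(-237 - 1/43) = -305768 + 2*(-1/43)/(-10192/43) = -305768 + 2*(-1/43)*(-43/10192) = -305768 + 1/5096 = -1558193727/5096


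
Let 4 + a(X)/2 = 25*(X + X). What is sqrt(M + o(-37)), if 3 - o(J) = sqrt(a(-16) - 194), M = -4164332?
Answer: sqrt(-4164329 - I*sqrt(1802)) ≈ 0.01 - 2040.7*I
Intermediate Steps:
a(X) = -8 + 100*X (a(X) = -8 + 2*(25*(X + X)) = -8 + 2*(25*(2*X)) = -8 + 2*(50*X) = -8 + 100*X)
o(J) = 3 - I*sqrt(1802) (o(J) = 3 - sqrt((-8 + 100*(-16)) - 194) = 3 - sqrt((-8 - 1600) - 194) = 3 - sqrt(-1608 - 194) = 3 - sqrt(-1802) = 3 - I*sqrt(1802))
sqrt(M + o(-37)) = sqrt(-4164332 + (3 - I*sqrt(1802))) = sqrt(-4164329 - I*sqrt(1802))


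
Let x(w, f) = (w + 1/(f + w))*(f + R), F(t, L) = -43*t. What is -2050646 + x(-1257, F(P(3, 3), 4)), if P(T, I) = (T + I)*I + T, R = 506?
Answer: -3351492323/2160 ≈ -1.5516e+6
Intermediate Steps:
P(T, I) = T + I*(I + T) (P(T, I) = (I + T)*I + T = I*(I + T) + T = T + I*(I + T))
x(w, f) = (506 + f)*(w + 1/(f + w)) (x(w, f) = (w + 1/(f + w))*(f + 506) = (w + 1/(f + w))*(506 + f) = (506 + f)*(w + 1/(f + w)))
-2050646 + x(-1257, F(P(3, 3), 4)) = -2050646 + (506 - 43*(3 + 3² + 3*3) + 506*(-1257)² - 43*(3 + 3² + 3*3)*(-1257)² - 1257*1849*(3 + 3² + 3*3)² + 506*(-43*(3 + 3² + 3*3))*(-1257))/(-43*(3 + 3² + 3*3) - 1257) = -2050646 + (506 - 43*(3 + 9 + 9) + 506*1580049 - 43*(3 + 9 + 9)*1580049 - 1257*1849*(3 + 9 + 9)² + 506*(-43*(3 + 9 + 9))*(-1257))/(-43*(3 + 9 + 9) - 1257) = -2050646 + (506 - 43*21 + 799504794 - 43*21*1580049 - 1257*(-43*21)² + 506*(-43*21)*(-1257))/(-43*21 - 1257) = -2050646 + (506 - 903 + 799504794 - 903*1580049 - 1257*(-903)² + 506*(-903)*(-1257))/(-903 - 1257) = -2050646 + (506 - 903 + 799504794 - 1426784247 - 1257*815409 + 574345926)/(-2160) = -2050646 - (506 - 903 + 799504794 - 1426784247 - 1024969113 + 574345926)/2160 = -2050646 - 1/2160*(-1077903037) = -2050646 + 1077903037/2160 = -3351492323/2160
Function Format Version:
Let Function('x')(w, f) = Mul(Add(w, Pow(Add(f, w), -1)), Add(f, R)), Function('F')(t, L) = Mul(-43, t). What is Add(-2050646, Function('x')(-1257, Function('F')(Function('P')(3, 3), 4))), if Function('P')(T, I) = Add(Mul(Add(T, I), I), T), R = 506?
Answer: Rational(-3351492323, 2160) ≈ -1.5516e+6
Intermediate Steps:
Function('P')(T, I) = Add(T, Mul(I, Add(I, T))) (Function('P')(T, I) = Add(Mul(Add(I, T), I), T) = Add(Mul(I, Add(I, T)), T) = Add(T, Mul(I, Add(I, T))))
Function('x')(w, f) = Mul(Add(506, f), Add(w, Pow(Add(f, w), -1))) (Function('x')(w, f) = Mul(Add(w, Pow(Add(f, w), -1)), Add(f, 506)) = Mul(Add(w, Pow(Add(f, w), -1)), Add(506, f)) = Mul(Add(506, f), Add(w, Pow(Add(f, w), -1))))
Add(-2050646, Function('x')(-1257, Function('F')(Function('P')(3, 3), 4))) = Add(-2050646, Mul(Pow(Add(Mul(-43, Add(3, Pow(3, 2), Mul(3, 3))), -1257), -1), Add(506, Mul(-43, Add(3, Pow(3, 2), Mul(3, 3))), Mul(506, Pow(-1257, 2)), Mul(Mul(-43, Add(3, Pow(3, 2), Mul(3, 3))), Pow(-1257, 2)), Mul(-1257, Pow(Mul(-43, Add(3, Pow(3, 2), Mul(3, 3))), 2)), Mul(506, Mul(-43, Add(3, Pow(3, 2), Mul(3, 3))), -1257)))) = Add(-2050646, Mul(Pow(Add(Mul(-43, Add(3, 9, 9)), -1257), -1), Add(506, Mul(-43, Add(3, 9, 9)), Mul(506, 1580049), Mul(Mul(-43, Add(3, 9, 9)), 1580049), Mul(-1257, Pow(Mul(-43, Add(3, 9, 9)), 2)), Mul(506, Mul(-43, Add(3, 9, 9)), -1257)))) = Add(-2050646, Mul(Pow(Add(Mul(-43, 21), -1257), -1), Add(506, Mul(-43, 21), 799504794, Mul(Mul(-43, 21), 1580049), Mul(-1257, Pow(Mul(-43, 21), 2)), Mul(506, Mul(-43, 21), -1257)))) = Add(-2050646, Mul(Pow(Add(-903, -1257), -1), Add(506, -903, 799504794, Mul(-903, 1580049), Mul(-1257, Pow(-903, 2)), Mul(506, -903, -1257)))) = Add(-2050646, Mul(Pow(-2160, -1), Add(506, -903, 799504794, -1426784247, Mul(-1257, 815409), 574345926))) = Add(-2050646, Mul(Rational(-1, 2160), Add(506, -903, 799504794, -1426784247, -1024969113, 574345926))) = Add(-2050646, Mul(Rational(-1, 2160), -1077903037)) = Add(-2050646, Rational(1077903037, 2160)) = Rational(-3351492323, 2160)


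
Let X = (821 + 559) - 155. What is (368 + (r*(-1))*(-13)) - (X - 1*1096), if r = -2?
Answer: 213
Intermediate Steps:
X = 1225 (X = 1380 - 155 = 1225)
(368 + (r*(-1))*(-13)) - (X - 1*1096) = (368 - 2*(-1)*(-13)) - (1225 - 1*1096) = (368 + 2*(-13)) - (1225 - 1096) = (368 - 26) - 1*129 = 342 - 129 = 213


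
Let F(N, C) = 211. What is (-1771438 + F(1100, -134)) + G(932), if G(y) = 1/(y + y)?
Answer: -3301567127/1864 ≈ -1.7712e+6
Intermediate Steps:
G(y) = 1/(2*y)
(-1771438 + F(1100, -134)) + G(932) = (-1771438 + 211) + (½)/932 = -1771227 + (½)*(1/932) = -1771227 + 1/1864 = -3301567127/1864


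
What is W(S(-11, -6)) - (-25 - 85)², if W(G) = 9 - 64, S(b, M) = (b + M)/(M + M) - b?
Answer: -12155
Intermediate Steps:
S(b, M) = -b + (M + b)/(2*M) (S(b, M) = (M + b)/((2*M)) - b = (M + b)*(1/(2*M)) - b = (M + b)/(2*M) - b = -b + (M + b)/(2*M))
W(G) = -55
W(S(-11, -6)) - (-25 - 85)² = -55 - (-25 - 85)² = -55 - 1*(-110)² = -55 - 1*12100 = -55 - 12100 = -12155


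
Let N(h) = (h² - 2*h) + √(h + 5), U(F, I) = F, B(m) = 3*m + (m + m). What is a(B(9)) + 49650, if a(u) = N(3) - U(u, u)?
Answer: 49608 + 2*√2 ≈ 49611.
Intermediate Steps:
B(m) = 5*m (B(m) = 3*m + 2*m = 5*m)
N(h) = h² + √(5 + h) - 2*h (N(h) = (h² - 2*h) + √(5 + h) = h² + √(5 + h) - 2*h)
a(u) = 3 - u + 2*√2 (a(u) = (3² + √(5 + 3) - 2*3) - u = (9 + √8 - 6) - u = (9 + 2*√2 - 6) - u = (3 + 2*√2) - u = 3 - u + 2*√2)
a(B(9)) + 49650 = (3 - 5*9 + 2*√2) + 49650 = (3 - 1*45 + 2*√2) + 49650 = (3 - 45 + 2*√2) + 49650 = (-42 + 2*√2) + 49650 = 49608 + 2*√2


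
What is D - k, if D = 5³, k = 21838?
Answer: -21713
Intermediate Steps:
D = 125
D - k = 125 - 1*21838 = 125 - 21838 = -21713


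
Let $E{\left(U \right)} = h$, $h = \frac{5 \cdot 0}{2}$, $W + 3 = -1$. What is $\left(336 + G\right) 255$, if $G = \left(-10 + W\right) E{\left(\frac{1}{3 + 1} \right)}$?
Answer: $85680$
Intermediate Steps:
$W = -4$ ($W = -3 - 1 = -4$)
$h = 0$ ($h = 0 \cdot \frac{1}{2} = 0$)
$E{\left(U \right)} = 0$
$G = 0$ ($G = \left(-10 - 4\right) 0 = \left(-14\right) 0 = 0$)
$\left(336 + G\right) 255 = \left(336 + 0\right) 255 = 336 \cdot 255 = 85680$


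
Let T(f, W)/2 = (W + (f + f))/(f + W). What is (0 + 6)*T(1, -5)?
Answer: 9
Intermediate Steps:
T(f, W) = 2*(W + 2*f)/(W + f) (T(f, W) = 2*((W + (f + f))/(f + W)) = 2*((W + 2*f)/(W + f)) = 2*(W + 2*f)/(W + f))
(0 + 6)*T(1, -5) = (0 + 6)*(2*(-5 + 2*1)/(-5 + 1)) = 6*(2*(-5 + 2)/(-4)) = 6*(2*(-¼)*(-3)) = 6*(3/2) = 9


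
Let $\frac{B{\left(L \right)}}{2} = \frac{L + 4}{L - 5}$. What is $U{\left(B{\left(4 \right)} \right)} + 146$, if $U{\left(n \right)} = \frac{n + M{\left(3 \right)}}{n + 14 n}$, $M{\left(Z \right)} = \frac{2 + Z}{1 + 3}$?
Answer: $\frac{140219}{960} \approx 146.06$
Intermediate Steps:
$M{\left(Z \right)} = \frac{1}{2} + \frac{Z}{4}$ ($M{\left(Z \right)} = \frac{2 + Z}{4} = \left(2 + Z\right) \frac{1}{4} = \frac{1}{2} + \frac{Z}{4}$)
$B{\left(L \right)} = \frac{2 \left(4 + L\right)}{-5 + L}$ ($B{\left(L \right)} = 2 \frac{L + 4}{L - 5} = 2 \frac{4 + L}{-5 + L} = \frac{2 \left(4 + L\right)}{-5 + L}$)
$U{\left(n \right)} = \frac{\frac{5}{4} + n}{15 n}$ ($U{\left(n \right)} = \frac{n + \left(\frac{1}{2} + \frac{1}{4} \cdot 3\right)}{n + 14 n} = \frac{n + \left(\frac{1}{2} + \frac{3}{4}\right)}{15 n} = \left(n + \frac{5}{4}\right) \frac{1}{15 n} = \left(\frac{5}{4} + n\right) \frac{1}{15 n} = \frac{\frac{5}{4} + n}{15 n}$)
$U{\left(B{\left(4 \right)} \right)} + 146 = \frac{5 + 4 \frac{2 \left(4 + 4\right)}{-5 + 4}}{60 \frac{2 \left(4 + 4\right)}{-5 + 4}} + 146 = \frac{5 + 4 \cdot 2 \frac{1}{-1} \cdot 8}{60 \cdot 2 \frac{1}{-1} \cdot 8} + 146 = \frac{5 + 4 \cdot 2 \left(-1\right) 8}{60 \cdot 2 \left(-1\right) 8} + 146 = \frac{5 + 4 \left(-16\right)}{60 \left(-16\right)} + 146 = \frac{1}{60} \left(- \frac{1}{16}\right) \left(5 - 64\right) + 146 = \frac{1}{60} \left(- \frac{1}{16}\right) \left(-59\right) + 146 = \frac{59}{960} + 146 = \frac{140219}{960}$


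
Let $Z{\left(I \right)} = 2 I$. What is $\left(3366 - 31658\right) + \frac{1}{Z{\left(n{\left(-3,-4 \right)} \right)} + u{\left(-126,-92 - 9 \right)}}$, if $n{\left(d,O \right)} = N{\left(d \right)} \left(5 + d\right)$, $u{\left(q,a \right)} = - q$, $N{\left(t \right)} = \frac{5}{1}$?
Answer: $- \frac{4130631}{146} \approx -28292.0$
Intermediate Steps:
$N{\left(t \right)} = 5$ ($N{\left(t \right)} = 5 \cdot 1 = 5$)
$n{\left(d,O \right)} = 25 + 5 d$ ($n{\left(d,O \right)} = 5 \left(5 + d\right) = 25 + 5 d$)
$\left(3366 - 31658\right) + \frac{1}{Z{\left(n{\left(-3,-4 \right)} \right)} + u{\left(-126,-92 - 9 \right)}} = \left(3366 - 31658\right) + \frac{1}{2 \left(25 + 5 \left(-3\right)\right) - -126} = -28292 + \frac{1}{2 \left(25 - 15\right) + 126} = -28292 + \frac{1}{2 \cdot 10 + 126} = -28292 + \frac{1}{20 + 126} = -28292 + \frac{1}{146} = - \frac{4130631}{146}$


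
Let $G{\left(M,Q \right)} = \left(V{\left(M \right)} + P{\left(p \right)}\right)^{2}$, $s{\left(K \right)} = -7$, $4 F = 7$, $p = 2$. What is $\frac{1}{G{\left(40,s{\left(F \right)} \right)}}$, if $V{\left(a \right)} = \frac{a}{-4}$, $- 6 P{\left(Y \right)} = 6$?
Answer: $\frac{1}{121} \approx 0.0082645$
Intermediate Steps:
$P{\left(Y \right)} = -1$ ($P{\left(Y \right)} = \left(- \frac{1}{6}\right) 6 = -1$)
$F = \frac{7}{4}$ ($F = \frac{1}{4} \cdot 7 = \frac{7}{4} \approx 1.75$)
$V{\left(a \right)} = - \frac{a}{4}$ ($V{\left(a \right)} = a \left(- \frac{1}{4}\right) = - \frac{a}{4}$)
$G{\left(M,Q \right)} = \left(-1 - \frac{M}{4}\right)^{2}$ ($G{\left(M,Q \right)} = \left(- \frac{M}{4} - 1\right)^{2} = \left(-1 - \frac{M}{4}\right)^{2}$)
$\frac{1}{G{\left(40,s{\left(F \right)} \right)}} = \frac{1}{\frac{1}{16} \left(4 + 40\right)^{2}} = \frac{1}{\frac{1}{16} \cdot 44^{2}} = \frac{1}{\frac{1}{16} \cdot 1936} = \frac{1}{121}$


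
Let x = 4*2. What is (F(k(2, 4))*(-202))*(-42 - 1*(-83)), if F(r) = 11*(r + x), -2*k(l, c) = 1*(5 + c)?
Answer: -318857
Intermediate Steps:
k(l, c) = -5/2 - c/2 (k(l, c) = -(5 + c)/2 = -5/2 - c/2)
x = 8
F(r) = 88 + 11*r (F(r) = 11*(r + 8) = 11*(8 + r) = 88 + 11*r)
(F(k(2, 4))*(-202))*(-42 - 1*(-83)) = ((88 + 11*(-5/2 - ½*4))*(-202))*(-42 - 1*(-83)) = ((88 + 11*(-5/2 - 2))*(-202))*(-42 + 83) = ((88 + 11*(-9/2))*(-202))*41 = ((88 - 99/2)*(-202))*41 = ((77/2)*(-202))*41 = -7777*41 = -318857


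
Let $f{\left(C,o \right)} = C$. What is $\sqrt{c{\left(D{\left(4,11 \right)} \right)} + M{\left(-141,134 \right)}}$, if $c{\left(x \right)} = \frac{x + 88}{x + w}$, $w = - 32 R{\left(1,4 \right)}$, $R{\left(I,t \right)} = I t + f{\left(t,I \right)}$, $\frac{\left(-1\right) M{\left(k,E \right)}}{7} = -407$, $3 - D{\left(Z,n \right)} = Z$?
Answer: $\frac{\sqrt{188151242}}{257} \approx 53.373$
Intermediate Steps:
$D{\left(Z,n \right)} = 3 - Z$
$M{\left(k,E \right)} = 2849$ ($M{\left(k,E \right)} = \left(-7\right) \left(-407\right) = 2849$)
$R{\left(I,t \right)} = t + I t$ ($R{\left(I,t \right)} = I t + t = t + I t$)
$w = -256$ ($w = - 32 \cdot 4 \left(1 + 1\right) = - 32 \cdot 4 \cdot 2 = \left(-32\right) 8 = -256$)
$c{\left(x \right)} = \frac{88 + x}{-256 + x}$ ($c{\left(x \right)} = \frac{x + 88}{x - 256} = \frac{88 + x}{-256 + x}$)
$\sqrt{c{\left(D{\left(4,11 \right)} \right)} + M{\left(-141,134 \right)}} = \sqrt{\frac{88 + \left(3 - 4\right)}{-256 + \left(3 - 4\right)} + 2849} = \sqrt{\frac{88 - 1}{-256 - 1} + 2849} = \sqrt{\frac{1}{-257} \cdot 87 + 2849} = \sqrt{\left(- \frac{1}{257}\right) 87 + 2849} = \sqrt{- \frac{87}{257} + 2849} = \sqrt{\frac{732106}{257}} = \frac{\sqrt{188151242}}{257}$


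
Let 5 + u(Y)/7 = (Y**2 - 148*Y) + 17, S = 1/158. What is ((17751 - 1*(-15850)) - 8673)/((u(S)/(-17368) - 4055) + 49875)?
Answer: 831396262912/1528184092565 ≈ 0.54404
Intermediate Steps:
S = 1/158 ≈ 0.0063291
u(Y) = 84 - 1036*Y + 7*Y**2 (u(Y) = -35 + 7*((Y**2 - 148*Y) + 17) = -35 + 7*(17 + Y**2 - 148*Y) = -35 + (119 - 1036*Y + 7*Y**2) = 84 - 1036*Y + 7*Y**2)
((17751 - 1*(-15850)) - 8673)/((u(S)/(-17368) - 4055) + 49875) = ((17751 - 1*(-15850)) - 8673)/(((84 - 1036*1/158 + 7*(1/158)**2)/(-17368) - 4055) + 49875) = ((17751 + 15850) - 8673)/(((84 - 518/79 + 7*(1/24964))*(-1/17368) - 4055) + 49875) = (33601 - 8673)/(((84 - 518/79 + 7/24964)*(-1/17368) - 4055) + 49875) = 24928/(((1933295/24964)*(-1/17368) - 4055) + 49875) = 24928/((-148715/33351904 - 4055) + 49875) = 24928/(-135242119435/33351904 + 49875) = 24928/(1528184092565/33351904) = 24928*(33351904/1528184092565) = 831396262912/1528184092565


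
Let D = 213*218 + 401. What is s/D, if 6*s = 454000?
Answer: 45400/28101 ≈ 1.6156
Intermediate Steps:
s = 227000/3 (s = (⅙)*454000 = 227000/3 ≈ 75667.)
D = 46835 (D = 46434 + 401 = 46835)
s/D = (227000/3)/46835 = (227000/3)*(1/46835) = 45400/28101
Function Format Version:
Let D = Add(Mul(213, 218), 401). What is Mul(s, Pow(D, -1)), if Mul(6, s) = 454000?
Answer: Rational(45400, 28101) ≈ 1.6156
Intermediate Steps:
s = Rational(227000, 3) (s = Mul(Rational(1, 6), 454000) = Rational(227000, 3) ≈ 75667.)
D = 46835 (D = Add(46434, 401) = 46835)
Mul(s, Pow(D, -1)) = Mul(Rational(227000, 3), Pow(46835, -1)) = Mul(Rational(227000, 3), Rational(1, 46835)) = Rational(45400, 28101)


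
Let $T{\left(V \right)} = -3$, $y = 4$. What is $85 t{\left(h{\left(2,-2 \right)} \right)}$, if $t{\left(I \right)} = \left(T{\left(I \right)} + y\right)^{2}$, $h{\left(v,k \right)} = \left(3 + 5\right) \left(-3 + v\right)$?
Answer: $85$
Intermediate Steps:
$h{\left(v,k \right)} = -24 + 8 v$ ($h{\left(v,k \right)} = 8 \left(-3 + v\right) = -24 + 8 v$)
$t{\left(I \right)} = 1$ ($t{\left(I \right)} = \left(-3 + 4\right)^{2} = 1^{2} = 1$)
$85 t{\left(h{\left(2,-2 \right)} \right)} = 85 \cdot 1 = 85$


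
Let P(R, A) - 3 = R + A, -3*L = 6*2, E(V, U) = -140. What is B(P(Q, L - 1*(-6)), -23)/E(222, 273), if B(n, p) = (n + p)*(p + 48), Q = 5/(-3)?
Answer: 295/84 ≈ 3.5119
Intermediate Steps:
Q = -5/3 (Q = 5*(-⅓) = -5/3 ≈ -1.6667)
L = -4 (L = -2*2 = -⅓*12 = -4)
P(R, A) = 3 + A + R (P(R, A) = 3 + (R + A) = 3 + (A + R) = 3 + A + R)
B(n, p) = (48 + p)*(n + p) (B(n, p) = (n + p)*(48 + p) = (48 + p)*(n + p))
B(P(Q, L - 1*(-6)), -23)/E(222, 273) = ((-23)² + 48*(3 + (-4 - 1*(-6)) - 5/3) + 48*(-23) + (3 + (-4 - 1*(-6)) - 5/3)*(-23))/(-140) = (529 + 48*(3 + (-4 + 6) - 5/3) - 1104 + (3 + (-4 + 6) - 5/3)*(-23))*(-1/140) = (529 + 48*(3 + 2 - 5/3) - 1104 + (3 + 2 - 5/3)*(-23))*(-1/140) = (529 + 48*(10/3) - 1104 + (10/3)*(-23))*(-1/140) = (529 + 160 - 1104 - 230/3)*(-1/140) = -1475/3*(-1/140) = 295/84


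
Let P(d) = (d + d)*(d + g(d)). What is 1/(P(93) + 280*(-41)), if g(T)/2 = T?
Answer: 1/40414 ≈ 2.4744e-5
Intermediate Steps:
g(T) = 2*T
P(d) = 6*d² (P(d) = (d + d)*(d + 2*d) = (2*d)*(3*d) = 6*d²)
1/(P(93) + 280*(-41)) = 1/(6*93² + 280*(-41)) = 1/(6*8649 - 11480) = 1/(51894 - 11480) = 1/40414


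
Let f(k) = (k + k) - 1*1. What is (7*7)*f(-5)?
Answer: -539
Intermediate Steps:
f(k) = -1 + 2*k (f(k) = 2*k - 1 = -1 + 2*k)
(7*7)*f(-5) = (7*7)*(-1 + 2*(-5)) = 49*(-1 - 10) = 49*(-11) = -539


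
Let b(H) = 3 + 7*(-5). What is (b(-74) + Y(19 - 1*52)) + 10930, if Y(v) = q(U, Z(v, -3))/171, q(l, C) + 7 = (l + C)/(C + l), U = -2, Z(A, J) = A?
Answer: 621184/57 ≈ 10898.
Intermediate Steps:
b(H) = -32 (b(H) = 3 - 35 = -32)
q(l, C) = -6 (q(l, C) = -7 + (l + C)/(C + l) = -7 + (C + l)/(C + l) = -7 + 1 = -6)
Y(v) = -2/57 (Y(v) = -6/171 = -6*1/171 = -2/57)
(b(-74) + Y(19 - 1*52)) + 10930 = (-32 - 2/57) + 10930 = -1826/57 + 10930 = 621184/57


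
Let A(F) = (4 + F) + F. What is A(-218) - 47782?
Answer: -48214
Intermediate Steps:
A(F) = 4 + 2*F
A(-218) - 47782 = (4 + 2*(-218)) - 47782 = (4 - 436) - 47782 = -432 - 47782 = -48214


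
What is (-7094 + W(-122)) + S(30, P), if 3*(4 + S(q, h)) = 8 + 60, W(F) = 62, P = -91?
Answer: -21040/3 ≈ -7013.3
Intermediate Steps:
S(q, h) = 56/3 (S(q, h) = -4 + (8 + 60)/3 = -4 + (1/3)*68 = -4 + 68/3 = 56/3)
(-7094 + W(-122)) + S(30, P) = (-7094 + 62) + 56/3 = -7032 + 56/3 = -21040/3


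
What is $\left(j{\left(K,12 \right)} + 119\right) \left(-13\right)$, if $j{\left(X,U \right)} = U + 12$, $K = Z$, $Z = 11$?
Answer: $-1859$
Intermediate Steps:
$K = 11$
$j{\left(X,U \right)} = 12 + U$
$\left(j{\left(K,12 \right)} + 119\right) \left(-13\right) = \left(\left(12 + 12\right) + 119\right) \left(-13\right) = \left(24 + 119\right) \left(-13\right) = 143 \left(-13\right) = -1859$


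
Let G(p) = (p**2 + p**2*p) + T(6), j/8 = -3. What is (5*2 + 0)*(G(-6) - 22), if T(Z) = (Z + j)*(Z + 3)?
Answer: -3640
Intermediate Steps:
j = -24 (j = 8*(-3) = -24)
T(Z) = (-24 + Z)*(3 + Z) (T(Z) = (Z - 24)*(Z + 3) = (-24 + Z)*(3 + Z))
G(p) = -162 + p**2 + p**3 (G(p) = (p**2 + p**2*p) + (-72 + 6**2 - 21*6) = (p**2 + p**3) + (-72 + 36 - 126) = (p**2 + p**3) - 162 = -162 + p**2 + p**3)
(5*2 + 0)*(G(-6) - 22) = (5*2 + 0)*((-162 + (-6)**2 + (-6)**3) - 22) = (10 + 0)*((-162 + 36 - 216) - 22) = 10*(-342 - 22) = 10*(-364) = -3640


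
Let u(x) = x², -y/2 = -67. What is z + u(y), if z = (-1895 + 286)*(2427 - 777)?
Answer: -2636894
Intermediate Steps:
y = 134 (y = -2*(-67) = 134)
z = -2654850 (z = -1609*1650 = -2654850)
z + u(y) = -2654850 + 134² = -2654850 + 17956 = -2636894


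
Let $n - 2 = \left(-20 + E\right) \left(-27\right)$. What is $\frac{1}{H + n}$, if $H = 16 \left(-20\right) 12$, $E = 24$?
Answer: $- \frac{1}{3946} \approx -0.00025342$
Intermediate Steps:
$n = -106$ ($n = 2 + \left(-20 + 24\right) \left(-27\right) = 2 + 4 \left(-27\right) = 2 - 108 = -106$)
$H = -3840$ ($H = \left(-320\right) 12 = -3840$)
$\frac{1}{H + n} = \frac{1}{-3840 - 106} = \frac{1}{-3946} = - \frac{1}{3946}$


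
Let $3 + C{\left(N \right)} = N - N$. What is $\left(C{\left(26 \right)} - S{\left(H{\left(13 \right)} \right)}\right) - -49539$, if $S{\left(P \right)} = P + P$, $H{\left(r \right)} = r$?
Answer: $49510$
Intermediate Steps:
$S{\left(P \right)} = 2 P$
$C{\left(N \right)} = -3$ ($C{\left(N \right)} = -3 + \left(N - N\right) = -3 + 0 = -3$)
$\left(C{\left(26 \right)} - S{\left(H{\left(13 \right)} \right)}\right) - -49539 = \left(-3 - 2 \cdot 13\right) - -49539 = \left(-3 - 26\right) + 49539 = -29 + 49539 = 49510$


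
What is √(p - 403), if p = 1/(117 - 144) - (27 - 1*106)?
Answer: I*√26247/9 ≈ 18.001*I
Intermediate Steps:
p = 2132/27 (p = 1/(-27) - (27 - 106) = -1/27 - 1*(-79) = -1/27 + 79 = 2132/27 ≈ 78.963)
√(p - 403) = √(2132/27 - 403) = √(-8749/27) = I*√26247/9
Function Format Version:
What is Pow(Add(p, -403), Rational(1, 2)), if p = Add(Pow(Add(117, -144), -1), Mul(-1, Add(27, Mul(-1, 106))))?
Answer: Mul(Rational(1, 9), I, Pow(26247, Rational(1, 2))) ≈ Mul(18.001, I)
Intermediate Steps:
p = Rational(2132, 27) (p = Add(Pow(-27, -1), Mul(-1, Add(27, -106))) = Add(Rational(-1, 27), Mul(-1, -79)) = Add(Rational(-1, 27), 79) = Rational(2132, 27) ≈ 78.963)
Pow(Add(p, -403), Rational(1, 2)) = Pow(Add(Rational(2132, 27), -403), Rational(1, 2)) = Pow(Rational(-8749, 27), Rational(1, 2)) = Mul(Rational(1, 9), I, Pow(26247, Rational(1, 2)))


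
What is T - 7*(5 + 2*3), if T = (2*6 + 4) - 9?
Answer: -70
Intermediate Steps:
T = 7 (T = (12 + 4) - 9 = 16 - 9 = 7)
T - 7*(5 + 2*3) = 7 - 7*(5 + 2*3) = 7 - 7*(5 + 6) = 7 - 7*11 = 7 - 77 = -70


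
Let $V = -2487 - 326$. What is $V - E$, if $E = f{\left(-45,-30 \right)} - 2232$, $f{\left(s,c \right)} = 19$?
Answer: $-600$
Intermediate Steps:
$E = -2213$ ($E = 19 - 2232 = -2213$)
$V = -2813$ ($V = -2487 - 326 = -2813$)
$V - E = -2813 - -2213 = -2813 + 2213 = -600$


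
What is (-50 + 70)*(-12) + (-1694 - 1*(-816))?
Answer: -1118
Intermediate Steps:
(-50 + 70)*(-12) + (-1694 - 1*(-816)) = 20*(-12) + (-1694 + 816) = -240 - 878 = -1118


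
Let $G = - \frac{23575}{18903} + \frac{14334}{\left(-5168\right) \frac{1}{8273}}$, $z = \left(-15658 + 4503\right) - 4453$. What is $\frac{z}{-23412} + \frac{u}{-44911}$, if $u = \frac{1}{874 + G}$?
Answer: $\frac{96844097979633206}{145266146749645725} \approx 0.66667$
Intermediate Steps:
$z = -15608$ ($z = -11155 - 4453 = -15608$)
$G = - \frac{1120868765473}{48845352}$ ($G = \left(-23575\right) \frac{1}{18903} + \frac{14334}{\left(-5168\right) \frac{1}{8273}} = - \frac{23575}{18903} + \frac{14334}{- \frac{5168}{8273}} = - \frac{23575}{18903} + 14334 \left(- \frac{8273}{5168}\right) = - \frac{23575}{18903} - \frac{59292591}{2584} = - \frac{1120868765473}{48845352} \approx -22947.0$)
$u = - \frac{48845352}{1078177927825}$ ($u = \frac{1}{874 - \frac{1120868765473}{48845352}} = \frac{1}{- \frac{1078177927825}{48845352}} = - \frac{48845352}{1078177927825} \approx -4.5304 \cdot 10^{-5}$)
$\frac{z}{-23412} + \frac{u}{-44911} = - \frac{15608}{-23412} - \frac{48845352}{1078177927825 \left(-44911\right)} = \left(-15608\right) \left(- \frac{1}{23412}\right) - - \frac{48845352}{48422048916548575} = \frac{2}{3} + \frac{48845352}{48422048916548575} = \frac{96844097979633206}{145266146749645725}$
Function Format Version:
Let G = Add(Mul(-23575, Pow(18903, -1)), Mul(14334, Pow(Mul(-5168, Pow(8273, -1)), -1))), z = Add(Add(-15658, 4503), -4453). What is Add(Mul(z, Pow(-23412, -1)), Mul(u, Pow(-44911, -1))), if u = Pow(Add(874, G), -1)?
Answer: Rational(96844097979633206, 145266146749645725) ≈ 0.66667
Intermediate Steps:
z = -15608 (z = Add(-11155, -4453) = -15608)
G = Rational(-1120868765473, 48845352) (G = Add(Mul(-23575, Rational(1, 18903)), Mul(14334, Pow(Mul(-5168, Rational(1, 8273)), -1))) = Add(Rational(-23575, 18903), Mul(14334, Pow(Rational(-5168, 8273), -1))) = Add(Rational(-23575, 18903), Mul(14334, Rational(-8273, 5168))) = Add(Rational(-23575, 18903), Rational(-59292591, 2584)) = Rational(-1120868765473, 48845352) ≈ -22947.)
u = Rational(-48845352, 1078177927825) (u = Pow(Add(874, Rational(-1120868765473, 48845352)), -1) = Pow(Rational(-1078177927825, 48845352), -1) = Rational(-48845352, 1078177927825) ≈ -4.5304e-5)
Add(Mul(z, Pow(-23412, -1)), Mul(u, Pow(-44911, -1))) = Add(Mul(-15608, Pow(-23412, -1)), Mul(Rational(-48845352, 1078177927825), Pow(-44911, -1))) = Add(Mul(-15608, Rational(-1, 23412)), Mul(Rational(-48845352, 1078177927825), Rational(-1, 44911))) = Add(Rational(2, 3), Rational(48845352, 48422048916548575)) = Rational(96844097979633206, 145266146749645725)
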